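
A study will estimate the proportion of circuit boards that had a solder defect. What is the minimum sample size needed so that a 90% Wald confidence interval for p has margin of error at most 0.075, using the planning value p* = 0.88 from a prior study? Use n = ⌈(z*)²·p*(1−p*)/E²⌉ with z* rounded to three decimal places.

The 90% critical value is z* = 1.645.
p*(1−p*) = 0.88·0.12 = 0.1056.
Required n before rounding: 2.706025 × 0.1056 / 0.075² = 50.801.
Rounding up, n = 51.

n = 51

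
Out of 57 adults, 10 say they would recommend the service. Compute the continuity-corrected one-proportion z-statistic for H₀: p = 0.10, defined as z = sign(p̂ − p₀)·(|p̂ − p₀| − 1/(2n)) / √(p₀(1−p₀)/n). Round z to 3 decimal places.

z = 1.678

With x = 10 successes in n = 57, p̂ = 0.17544. p̂ − p₀ = 0.075439.
Continuity correction 1/(2n) = 1/114 = 0.008772.
Corrected numerator: |0.075439| − 0.008772 = 0.066667.
SE₀ = √(0.10·0.90/57) = 0.039736.
z = (+)0.066667/0.039736 = 1.678.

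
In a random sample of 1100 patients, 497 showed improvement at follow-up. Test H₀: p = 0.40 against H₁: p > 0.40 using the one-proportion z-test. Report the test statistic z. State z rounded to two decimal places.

z = 3.51

The sample proportion is 497/1100 = 0.45182.
Under H₀, SE = √(p₀(1−p₀)/n) = √(0.40·0.60/1100) = √0.000218182 = 0.014771.
z = (p̂ − p₀)/SE = (0.45182 − 0.40)/0.014771 = 3.51.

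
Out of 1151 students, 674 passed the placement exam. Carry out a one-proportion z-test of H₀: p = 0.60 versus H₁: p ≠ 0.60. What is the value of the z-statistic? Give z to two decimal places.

z = -1.00

Sample proportion p̂ = 674/1151 = 0.58558.
Under H₀, SE = √(p₀(1−p₀)/n) = √(0.60·0.40/1151) = √0.000208514 = 0.014440.
z = (0.58558 − 0.60)/0.014440 = -0.01442/0.014440 = -1.00.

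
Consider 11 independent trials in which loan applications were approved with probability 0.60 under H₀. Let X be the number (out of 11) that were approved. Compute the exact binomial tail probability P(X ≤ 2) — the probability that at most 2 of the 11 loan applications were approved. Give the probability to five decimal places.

P = 0.00592

X ~ Binomial(n=11, p=0.60).
P(X ≤ 2) = C(11,0)·0.60^0·0.40^11 + C(11,1)·0.60^1·0.40^10 + C(11,2)·0.60^2·0.40^9.
= 0.000042 + 0.000692 + 0.005190 = 0.00592.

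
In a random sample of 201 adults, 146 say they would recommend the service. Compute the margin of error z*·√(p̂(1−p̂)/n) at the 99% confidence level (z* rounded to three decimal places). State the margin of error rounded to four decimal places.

ME = 0.0810

Sample proportion p̂ = 146/201 = 0.72637.
SE(p̂) = √(0.72637·0.27363/201) = 0.031446.
z* = 2.576 at the 99% level.
So ME = 0.0810.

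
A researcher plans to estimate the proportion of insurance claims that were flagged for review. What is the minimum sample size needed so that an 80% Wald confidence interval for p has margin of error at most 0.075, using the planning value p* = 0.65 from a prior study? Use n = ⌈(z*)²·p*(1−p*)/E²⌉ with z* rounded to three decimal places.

n = 67

For 80% confidence, z* = 1.282.
p*(1−p*) = 0.2275.
Required n before rounding: 1.643524 × 0.2275 / 0.075² = 66.471.
⌈66.471⌉ = 67.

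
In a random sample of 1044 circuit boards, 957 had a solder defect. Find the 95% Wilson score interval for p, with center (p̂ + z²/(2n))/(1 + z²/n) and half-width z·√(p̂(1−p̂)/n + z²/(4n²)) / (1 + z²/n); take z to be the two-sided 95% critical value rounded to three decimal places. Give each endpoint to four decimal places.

(0.8983, 0.9319)

p̂ = 957/1044 = 0.91667; z = 1.960, so z² = 3.841600.
Denominator 1 + z²/n = 1 + 3.841600/1044 = 1.003680.
Center = (0.91667 + 0.001840)/1.003680 = 0.91514.
Radicand: p̂(1−p̂)/n + z²/(4n²) = 0.000073169 + 0.000000881 = 0.000074050.
Half-width = 1.960·√0.000074050/1.003680 = 0.01680.
CI: 0.91514 ± 0.01680 = (0.8983, 0.9319).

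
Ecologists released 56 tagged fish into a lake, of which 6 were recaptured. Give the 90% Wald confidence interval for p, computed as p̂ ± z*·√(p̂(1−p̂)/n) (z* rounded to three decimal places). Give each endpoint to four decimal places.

The sample proportion is 6/56 = 0.10714.
SE = √(p̂(1−p̂)/n) = √(0.095663/56) = 0.041331.
z* = 1.645 at the 90% level.
Margin = 1.645·0.041331 = 0.06799.
CI: 0.10714 ± 0.06799 = (0.0392, 0.1751).

(0.0392, 0.1751)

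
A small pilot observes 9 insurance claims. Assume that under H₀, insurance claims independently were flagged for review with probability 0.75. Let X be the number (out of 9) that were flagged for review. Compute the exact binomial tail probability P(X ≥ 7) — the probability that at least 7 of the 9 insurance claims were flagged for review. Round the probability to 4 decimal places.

X is binomial with n = 9 and p = 0.75.
P(X ≥ 7) = C(9,7)·0.75^7·0.25^2 + C(9,8)·0.75^8·0.25^1 + C(9,9)·0.75^9·0.25^0.
= 0.300339 + 0.225254 + 0.075085 = 0.6007.

P = 0.6007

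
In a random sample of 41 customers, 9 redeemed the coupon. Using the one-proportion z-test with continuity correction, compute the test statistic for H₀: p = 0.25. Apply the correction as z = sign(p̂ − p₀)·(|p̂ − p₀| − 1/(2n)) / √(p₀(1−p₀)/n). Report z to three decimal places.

p̂ = 9/41 = 0.21951. p̂ − p₀ = -0.030488.
Continuity correction 1/(2n) = 1/82 = 0.012195.
Corrected numerator: |-0.030488| − 0.012195 = 0.018293.
Under H₀, SE = √(p₀(1−p₀)/n) = √(0.25·0.75/41) = √0.004573171 = 0.067625.
z = −0.018293/0.067625 = -0.271.

z = -0.271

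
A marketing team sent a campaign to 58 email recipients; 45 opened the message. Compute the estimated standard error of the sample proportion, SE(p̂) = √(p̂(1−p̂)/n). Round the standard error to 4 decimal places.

p̂ = 45/58 = 0.77586.
p̂(1−p̂) = 0.173901.
SE = √(0.173901/58) = √0.002998293 = 0.0548.

SE = 0.0548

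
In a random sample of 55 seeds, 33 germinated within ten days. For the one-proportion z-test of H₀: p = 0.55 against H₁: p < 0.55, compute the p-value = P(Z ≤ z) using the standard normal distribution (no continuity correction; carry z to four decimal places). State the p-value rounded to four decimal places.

p̂ = 33/55 = 0.60000.
Null standard error: √(0.55·0.45/55) = √0.004500000 = 0.067082.
z = (p̂ − p₀)/SE = (33/55 − 0.55)/0.067082 ≈ 0.7454.
From the standard normal, P(Z ≤ z) = 0.7720.

p-value = 0.7720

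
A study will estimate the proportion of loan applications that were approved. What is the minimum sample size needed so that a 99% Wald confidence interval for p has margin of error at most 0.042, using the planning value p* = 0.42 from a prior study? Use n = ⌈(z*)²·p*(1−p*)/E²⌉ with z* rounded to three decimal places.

The 99% critical value is z* = 2.576.
p*(1−p*) = 0.42·0.58 = 0.2436.
Required n before rounding: 6.635776 × 0.2436 / 0.042² = 916.369.
⌈916.369⌉ = 917.

n = 917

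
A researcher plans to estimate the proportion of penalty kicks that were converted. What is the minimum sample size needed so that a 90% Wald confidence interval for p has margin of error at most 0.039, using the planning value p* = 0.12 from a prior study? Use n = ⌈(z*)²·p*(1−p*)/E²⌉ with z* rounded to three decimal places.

n = 188

z* = 1.645 at the 90% level.
p*(1−p*) = 0.1056.
(z*)²·p*(1−p*)/E² = 2.706025·0.1056/0.001521 = 187.874.
Rounding up, n = 188.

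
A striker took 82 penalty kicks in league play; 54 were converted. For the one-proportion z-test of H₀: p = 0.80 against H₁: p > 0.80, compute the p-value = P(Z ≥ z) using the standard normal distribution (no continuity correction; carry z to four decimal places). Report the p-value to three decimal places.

p-value = 0.999

With x = 54 successes in n = 82, p̂ = 0.65854.
Under H₀, SE = √(p₀(1−p₀)/n) = √(0.80·0.20/82) = √0.001951220 = 0.044173.
Test statistic (full precision, shown to 4 dp): z = (54/82 − 0.80)/SE₀ ≈ -3.2025.
From the standard normal, P(Z ≥ z) = 0.999.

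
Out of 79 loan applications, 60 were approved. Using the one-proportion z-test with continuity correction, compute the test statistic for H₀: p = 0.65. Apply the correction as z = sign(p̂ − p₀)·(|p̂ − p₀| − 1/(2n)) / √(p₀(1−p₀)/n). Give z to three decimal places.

The sample proportion is 60/79 = 0.75949. p̂ − p₀ = 0.109494.
Continuity correction 1/(2n) = 1/158 = 0.006329.
Corrected numerator: |0.109494| − 0.006329 = 0.103165.
SE₀ = √(0.65·0.35/79) = 0.053663.
z = +0.103165/0.053663 = 1.922.

z = 1.922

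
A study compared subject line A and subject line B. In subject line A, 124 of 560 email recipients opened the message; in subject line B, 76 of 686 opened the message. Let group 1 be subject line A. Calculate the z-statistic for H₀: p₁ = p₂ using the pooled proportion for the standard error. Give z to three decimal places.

p̂₁ = 124/560 = 0.22143, p̂₂ = 76/686 = 0.11079.
Pooled p̂ = (124+76)/(560+686) = 200/1246 = 0.16051.
Pooled SE = √[0.1347490·0.00324344] ≈ 0.020906.
z = 0.11064/0.020906 = 5.292.

z = 5.292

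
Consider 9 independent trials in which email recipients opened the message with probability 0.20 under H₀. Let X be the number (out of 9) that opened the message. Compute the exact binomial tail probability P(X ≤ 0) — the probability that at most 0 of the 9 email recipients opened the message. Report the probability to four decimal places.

P = 0.1342

X ~ Binomial(n=9, p=0.20).
P(X ≤ 0) = C(9,0)·0.20^0·0.80^9.
= 0.134218 = 0.1342.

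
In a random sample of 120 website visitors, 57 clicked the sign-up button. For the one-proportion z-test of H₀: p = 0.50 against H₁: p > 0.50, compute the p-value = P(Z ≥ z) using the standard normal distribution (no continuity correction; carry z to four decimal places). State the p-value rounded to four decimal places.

p-value = 0.7081

Sample proportion p̂ = 57/120 = 0.47500.
SE₀ = √(0.50·0.50/120) = 0.045644.
z = (p̂ − p₀)/SE = (57/120 − 0.50)/0.045644 ≈ -0.5477.
From the standard normal, P(Z ≥ z) = 0.7081.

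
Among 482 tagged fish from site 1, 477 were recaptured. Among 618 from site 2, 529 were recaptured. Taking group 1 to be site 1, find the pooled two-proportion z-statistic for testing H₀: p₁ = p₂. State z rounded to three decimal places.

z = 7.867

Sample proportions: p̂₁ = 477/482 = 0.98963 and p̂₂ = 529/618 = 0.85599.
Pooled p̂ = (477+529)/(482+618) = 1006/1100 = 0.91455.
SE = √[p̂(1−p̂)(1/n₁+1/n₂)] = √[0.91455·0.08545·(1/482+1/618)] ≈ 0.016988.
z = 0.13364/0.016988 = 7.867.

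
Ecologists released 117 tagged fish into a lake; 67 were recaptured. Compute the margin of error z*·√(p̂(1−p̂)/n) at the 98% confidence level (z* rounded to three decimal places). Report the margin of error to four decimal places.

ME = 0.1064

Sample proportion p̂ = 67/117 = 0.57265.
SE = √(p̂(1−p̂)/n) = √(0.244722/117) = 0.045734.
The 98% critical value is z* = 2.326.
So ME = 0.1064.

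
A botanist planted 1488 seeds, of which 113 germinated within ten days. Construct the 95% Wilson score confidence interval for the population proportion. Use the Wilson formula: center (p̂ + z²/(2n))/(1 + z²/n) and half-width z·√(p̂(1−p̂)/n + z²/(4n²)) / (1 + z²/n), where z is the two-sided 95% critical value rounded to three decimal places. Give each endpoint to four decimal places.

(0.0635, 0.0905)

Here p̂ = 113/1488 = 0.07594 and z = 1.960 (z² = 3.841600).
1 + z²/n = 1.002582.
Adjusted center: (0.07594 + z²/(2n))/1.002582 = 0.07703.
Radicand: p̂(1−p̂)/n + z²/(4n²) = 0.000047160 + 0.000000434 = 0.000047594.
Half-width = z·√(radicand)/denom = 1.960·0.006899/1.002582 = 0.01349.
Interval: 0.07703 ± 0.01349 → (0.0635, 0.0905).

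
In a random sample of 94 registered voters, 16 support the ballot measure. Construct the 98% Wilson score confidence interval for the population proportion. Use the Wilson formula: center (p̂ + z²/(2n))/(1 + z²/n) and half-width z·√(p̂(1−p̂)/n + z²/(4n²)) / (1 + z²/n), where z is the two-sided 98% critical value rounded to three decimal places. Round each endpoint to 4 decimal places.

(0.0987, 0.2777)

p̂ = 16/94 = 0.17021; z = 2.326, so z² = 5.410276.
Denominator 1 + z²/n = 1 + 5.410276/94 = 1.057556.
Adjusted center: (0.17021 + z²/(2n))/1.057556 = 0.18816.
Radicand: p̂(1−p̂)/n + z²/(4n²) = 0.001502557 + 0.000153075 = 0.001655632.
Half-width = 2.326·√0.001655632/1.057556 = 0.08949.
Interval: 0.18816 ± 0.08949 → (0.0987, 0.2777).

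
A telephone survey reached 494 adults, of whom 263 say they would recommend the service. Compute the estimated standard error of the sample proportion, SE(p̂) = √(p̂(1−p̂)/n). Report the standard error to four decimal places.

SE = 0.0224

The sample proportion is 263/494 = 0.53239.
p̂(1−p̂) = 0.248951.
Dividing by n and taking the root: √0.000503949 = 0.0224.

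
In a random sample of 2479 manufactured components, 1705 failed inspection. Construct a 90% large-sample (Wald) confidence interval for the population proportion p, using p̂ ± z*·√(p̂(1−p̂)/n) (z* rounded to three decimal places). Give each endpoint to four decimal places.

p̂ = 1705/2479 = 0.68778.
Standard error of p̂: √(0.214740/2479) = √0.000086624 = 0.009307.
For 90% confidence, z* = 1.645.
Margin = 1.645·0.009307 = 0.01531.
Interval: 0.68778 ± 0.01531 → (0.6725, 0.7031).

(0.6725, 0.7031)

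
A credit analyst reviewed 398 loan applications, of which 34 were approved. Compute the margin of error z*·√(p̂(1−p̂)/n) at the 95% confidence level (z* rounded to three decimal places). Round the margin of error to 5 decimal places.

The sample proportion is 34/398 = 0.08543.
SE(p̂) = √(0.08543·0.91457/398) = 0.014011.
For 95% confidence, z* = 1.960.
ME = 1.960·0.014011 = 0.02746.

ME = 0.02746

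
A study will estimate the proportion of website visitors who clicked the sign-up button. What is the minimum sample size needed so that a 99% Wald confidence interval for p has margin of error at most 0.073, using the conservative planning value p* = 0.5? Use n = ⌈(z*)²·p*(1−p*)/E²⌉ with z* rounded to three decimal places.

The 99% critical value is z* = 2.576.
p*(1−p*) = 0.2500.
(z*)²·p*(1−p*)/E² = 6.635776·0.2500/0.005329 = 311.305.
⌈311.305⌉ = 312.

n = 312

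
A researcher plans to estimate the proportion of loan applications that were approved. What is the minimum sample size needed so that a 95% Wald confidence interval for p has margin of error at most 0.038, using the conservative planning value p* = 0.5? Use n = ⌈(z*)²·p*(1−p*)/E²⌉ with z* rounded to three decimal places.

z* = 1.960 at the 95% level.
p*(1−p*) = 0.50·0.50 = 0.2500.
(z*)²·p*(1−p*)/E² = 3.841600·0.2500/0.001444 = 665.097.
Rounding up, n = 666.

n = 666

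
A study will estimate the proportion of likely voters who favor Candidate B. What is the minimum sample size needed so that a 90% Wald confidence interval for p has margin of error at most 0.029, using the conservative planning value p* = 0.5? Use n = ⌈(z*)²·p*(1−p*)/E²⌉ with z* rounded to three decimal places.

n = 805

The 90% critical value is z* = 1.645.
p*(1−p*) = 0.50·0.50 = 0.2500.
(z*)²·p*(1−p*)/E² = 2.706025·0.2500/0.000841 = 804.407.
⌈804.407⌉ = 805.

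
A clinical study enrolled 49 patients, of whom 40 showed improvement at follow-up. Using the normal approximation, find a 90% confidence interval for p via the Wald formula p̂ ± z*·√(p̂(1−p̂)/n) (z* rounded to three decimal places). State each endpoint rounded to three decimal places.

With x = 40 successes in n = 49, p̂ = 0.81633.
SE(p̂) = √(0.81633·0.18367/49) = 0.055317.
For 90% confidence, z* = 1.645.
Margin = 1.645·0.055317 = 0.09100.
Interval: 0.81633 ± 0.09100 → (0.725, 0.907).

(0.725, 0.907)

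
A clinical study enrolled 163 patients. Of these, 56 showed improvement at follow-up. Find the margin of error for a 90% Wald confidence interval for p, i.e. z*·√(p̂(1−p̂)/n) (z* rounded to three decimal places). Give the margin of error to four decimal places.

p̂ = 56/163 = 0.34356.
Standard error of p̂: √(0.225526/163) = √0.001383595 = 0.037197.
The 90% critical value is z* = 1.645.
So ME = 0.0612.

ME = 0.0612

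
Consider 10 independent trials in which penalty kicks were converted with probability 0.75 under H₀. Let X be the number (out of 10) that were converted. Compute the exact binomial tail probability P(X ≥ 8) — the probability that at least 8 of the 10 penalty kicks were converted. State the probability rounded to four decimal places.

P = 0.5256

X is binomial with n = 10 and p = 0.75.
P(X ≥ 8) = C(10,8)·0.75^8·0.25^2 + C(10,9)·0.75^9·0.25^1 + C(10,10)·0.75^10·0.25^0.
= 0.281568 + 0.187712 + 0.056314 = 0.5256.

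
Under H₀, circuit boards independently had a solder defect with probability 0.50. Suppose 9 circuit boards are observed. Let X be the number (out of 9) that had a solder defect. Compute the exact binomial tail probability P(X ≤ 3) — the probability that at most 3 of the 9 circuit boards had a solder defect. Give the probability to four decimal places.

P = 0.2539

X is binomial with n = 9 and p = 0.50.
P(X ≤ 3) = C(9,0)·0.50^0·0.50^9 + C(9,1)·0.50^1·0.50^8 + C(9,2)·0.50^2·0.50^7 + C(9,3)·0.50^3·0.50^6.
= 0.001953 + 0.017578 + 0.070312 + 0.164062 = 0.2539.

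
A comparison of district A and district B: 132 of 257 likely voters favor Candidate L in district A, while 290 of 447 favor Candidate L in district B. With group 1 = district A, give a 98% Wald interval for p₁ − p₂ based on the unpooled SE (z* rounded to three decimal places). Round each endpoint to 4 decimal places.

p̂₁ = 132/257 = 0.51362, p̂₂ = 290/447 = 0.64877; p̂₁ − p̂₂ = -0.13515.
Unpooled SE = √(p̂₁(1−p̂₁)/n₁ + p̂₂(1−p̂₂)/n₂) = √(0.000972041 + 0.000509771) = 0.038494.
z* = 2.326 at the 98% level. Margin = 2.326·0.038494 = 0.08954.
So the interval runs from -0.2247 to -0.0456.

(-0.2247, -0.0456)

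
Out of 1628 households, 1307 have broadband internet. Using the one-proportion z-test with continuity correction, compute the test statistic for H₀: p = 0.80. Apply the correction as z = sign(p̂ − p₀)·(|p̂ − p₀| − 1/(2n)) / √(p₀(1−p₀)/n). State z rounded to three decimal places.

z = 0.254

Sample proportion p̂ = 1307/1628 = 0.80283. p̂ − p₀ = 0.002826.
Continuity correction 1/(2n) = 1/3256 = 0.000307.
Corrected numerator: |0.002826| − 0.000307 = 0.002519.
Null standard error: √(0.80·0.20/1628) = √0.000098280 = 0.009914.
z = +0.002519/0.009914 = 0.254.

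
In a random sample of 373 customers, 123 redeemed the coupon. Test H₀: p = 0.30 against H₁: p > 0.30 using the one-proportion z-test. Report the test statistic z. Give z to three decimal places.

With x = 123 successes in n = 373, p̂ = 0.32976.
Null standard error: √(0.30·0.70/373) = √0.000563003 = 0.023728.
z = (p̂ − p₀)/SE = (0.32976 − 0.30)/0.023728 = 1.254.

z = 1.254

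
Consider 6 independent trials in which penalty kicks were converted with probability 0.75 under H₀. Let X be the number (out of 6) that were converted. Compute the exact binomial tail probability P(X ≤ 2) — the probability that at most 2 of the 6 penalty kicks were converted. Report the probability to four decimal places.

X is binomial with n = 6 and p = 0.75.
P(X ≤ 2) = C(6,0)·0.75^0·0.25^6 + C(6,1)·0.75^1·0.25^5 + C(6,2)·0.75^2·0.25^4.
= 0.000244 + 0.004395 + 0.032959 = 0.0376.

P = 0.0376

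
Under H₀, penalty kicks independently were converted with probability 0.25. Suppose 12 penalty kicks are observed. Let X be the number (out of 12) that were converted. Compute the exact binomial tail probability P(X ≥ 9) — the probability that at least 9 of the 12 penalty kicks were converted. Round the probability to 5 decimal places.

P = 0.00039

X ~ Binomial(n=12, p=0.25).
P(X ≥ 9) = C(12,9)·0.25^9·0.75^3 + C(12,10)·0.25^10·0.75^2 + C(12,11)·0.25^11·0.75^1 + C(12,12)·0.25^12·0.75^0.
= 0.000354 + 0.000035 + 0.000002 + 0.000000 = 0.00039.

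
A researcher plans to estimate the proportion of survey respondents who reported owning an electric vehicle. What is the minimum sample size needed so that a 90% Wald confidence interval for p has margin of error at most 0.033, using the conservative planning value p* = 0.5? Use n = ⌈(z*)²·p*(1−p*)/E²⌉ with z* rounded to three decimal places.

n = 622

The 90% critical value is z* = 1.645.
p*(1−p*) = 0.2500.
Required n before rounding: 2.706025 × 0.2500 / 0.033² = 621.218.
⌈621.218⌉ = 622.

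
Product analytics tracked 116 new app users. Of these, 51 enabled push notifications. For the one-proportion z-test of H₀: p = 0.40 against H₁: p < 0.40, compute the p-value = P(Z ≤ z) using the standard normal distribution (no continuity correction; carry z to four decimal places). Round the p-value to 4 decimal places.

With x = 51 successes in n = 116, p̂ = 0.43966.
Under H₀, SE = √(p₀(1−p₀)/n) = √(0.40·0.60/116) = √0.002068966 = 0.045486.
Test statistic (full precision, shown to 4 dp): z = (51/116 − 0.40)/SE₀ ≈ 0.8718.
From the standard normal, P(Z ≤ z) = 0.8083.

p-value = 0.8083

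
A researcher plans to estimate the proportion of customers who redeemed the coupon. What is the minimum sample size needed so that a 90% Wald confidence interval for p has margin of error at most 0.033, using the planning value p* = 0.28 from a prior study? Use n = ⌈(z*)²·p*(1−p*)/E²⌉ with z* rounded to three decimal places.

The 90% critical value is z* = 1.645.
p*(1−p*) = 0.2016.
(z*)²·p*(1−p*)/E² = 2.706025·0.2016/0.001089 = 500.950.
Rounding up, n = 501.

n = 501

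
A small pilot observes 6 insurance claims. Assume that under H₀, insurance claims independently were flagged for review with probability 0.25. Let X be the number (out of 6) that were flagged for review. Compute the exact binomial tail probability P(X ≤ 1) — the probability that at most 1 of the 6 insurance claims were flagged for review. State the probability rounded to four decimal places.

X is binomial with n = 6 and p = 0.25.
P(X ≤ 1) = C(6,0)·0.25^0·0.75^6 + C(6,1)·0.25^1·0.75^5.
= 0.177979 + 0.355957 = 0.5339.

P = 0.5339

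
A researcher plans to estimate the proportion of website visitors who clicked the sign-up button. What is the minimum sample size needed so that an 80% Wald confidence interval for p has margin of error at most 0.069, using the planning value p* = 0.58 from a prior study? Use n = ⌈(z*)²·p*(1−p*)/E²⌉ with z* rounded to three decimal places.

z* = 1.282 at the 80% level.
p*(1−p*) = 0.2436.
Required n before rounding: 1.643524 × 0.2436 / 0.069² = 84.092.
Rounding up, n = 85.

n = 85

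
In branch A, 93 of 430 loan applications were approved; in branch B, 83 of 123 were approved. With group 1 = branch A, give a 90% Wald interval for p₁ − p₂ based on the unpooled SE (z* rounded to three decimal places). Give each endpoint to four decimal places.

p̂₁ = 0.21628, p̂₂ = 0.67480, so the observed difference is -0.45852.
Unpooled SE = √(p̂₁(1−p̂₁)/n₁ + p̂₂(1−p̂₂)/n₂) = √(0.000394192 + 0.001784115) = 0.046672.
For 90% confidence, z* = 1.645. Margin of error = 0.07678.
Interval: -0.45852 ± 0.07678 → (-0.5353, -0.3817).

(-0.5353, -0.3817)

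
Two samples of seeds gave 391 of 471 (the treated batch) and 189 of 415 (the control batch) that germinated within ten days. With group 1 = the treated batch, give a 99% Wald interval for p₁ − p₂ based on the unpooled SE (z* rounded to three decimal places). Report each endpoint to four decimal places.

p̂₁ = 391/471 = 0.83015, p̂₂ = 189/415 = 0.45542; p̂₁ − p̂₂ = 0.37473.
SE = √(0.000299367 + 0.000597621) = √0.000896988 = 0.029950.
For 99% confidence, z* = 2.576. Margin = 2.576·0.029950 = 0.07715.
CI: 0.37473 ± 0.07715 = (0.2976, 0.4519).

(0.2976, 0.4519)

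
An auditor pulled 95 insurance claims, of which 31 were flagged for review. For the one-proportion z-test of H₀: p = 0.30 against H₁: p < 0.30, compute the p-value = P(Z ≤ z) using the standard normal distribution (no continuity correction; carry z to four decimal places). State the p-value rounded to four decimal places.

p̂ = 31/95 = 0.32632.
SE₀ = √(0.30·0.70/95) = 0.047016.
Test statistic (full precision, shown to 4 dp): z = (31/95 − 0.30)/SE₀ ≈ 0.5597.
From the standard normal, P(Z ≤ z) = 0.7122.

p-value = 0.7122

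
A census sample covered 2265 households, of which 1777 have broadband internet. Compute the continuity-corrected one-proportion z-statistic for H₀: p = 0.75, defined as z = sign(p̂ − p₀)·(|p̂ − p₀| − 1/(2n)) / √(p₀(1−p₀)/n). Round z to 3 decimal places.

z = 3.773

p̂ = 1777/2265 = 0.78455. p̂ − p₀ = 0.034547.
1/(2n) = 0.000221.
Corrected numerator: |0.034547| − 0.000221 = 0.034326.
Null standard error: √(0.75·0.25/2265) = √0.000082781 = 0.009098.
z = (+)0.034326/0.009098 = 3.773.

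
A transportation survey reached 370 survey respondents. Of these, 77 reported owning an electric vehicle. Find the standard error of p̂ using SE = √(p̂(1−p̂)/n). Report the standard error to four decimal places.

SE = 0.0211

The sample proportion is 77/370 = 0.20811.
p̂(1−p̂) = 0.164800.
Dividing by n and taking the root: √0.000445405 = 0.0211.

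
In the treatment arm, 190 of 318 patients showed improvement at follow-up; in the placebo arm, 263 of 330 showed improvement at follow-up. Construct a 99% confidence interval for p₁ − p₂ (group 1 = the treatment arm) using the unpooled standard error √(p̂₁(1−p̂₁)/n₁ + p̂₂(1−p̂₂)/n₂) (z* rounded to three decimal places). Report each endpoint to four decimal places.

(-0.2904, -0.1085)

p̂₁ = 190/318 = 0.59748, p̂₂ = 263/330 = 0.79697; p̂₁ − p̂₂ = -0.19949.
Unpooled SE = √(p̂₁(1−p̂₁)/n₁ + p̂₂(1−p̂₂)/n₂) = √(0.000756279 + 0.000490330) = 0.035307.
The 99% critical value is z* = 2.576. Margin = 2.576·0.035307 = 0.09095.
Interval: -0.19949 ± 0.09095 → (-0.2904, -0.1085).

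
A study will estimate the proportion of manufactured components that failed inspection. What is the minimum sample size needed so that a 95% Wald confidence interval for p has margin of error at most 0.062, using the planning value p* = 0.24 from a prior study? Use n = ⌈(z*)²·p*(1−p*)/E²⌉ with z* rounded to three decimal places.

n = 183

z* = 1.960 at the 95% level.
p*(1−p*) = 0.1824.
Required n before rounding: 3.841600 × 0.1824 / 0.062² = 182.286.
⌈182.286⌉ = 183.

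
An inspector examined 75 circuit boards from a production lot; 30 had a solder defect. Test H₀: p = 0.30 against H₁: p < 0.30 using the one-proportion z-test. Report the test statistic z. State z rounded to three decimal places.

z = 1.890

With x = 30 successes in n = 75, p̂ = 0.40000.
SE₀ = √(0.30·0.70/75) = 0.052915.
z = (p̂ − p₀)/SE = (0.40000 − 0.30)/0.052915 = 1.890.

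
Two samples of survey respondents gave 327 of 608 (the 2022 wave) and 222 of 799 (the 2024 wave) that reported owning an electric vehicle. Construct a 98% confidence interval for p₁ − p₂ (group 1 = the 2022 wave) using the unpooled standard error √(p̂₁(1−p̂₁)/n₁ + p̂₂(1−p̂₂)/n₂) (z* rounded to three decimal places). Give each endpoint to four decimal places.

p̂₁ = 327/608 = 0.53783, p̂₂ = 222/799 = 0.27785; p̂₁ − p̂₂ = 0.25998.
Unpooled SE = √(p̂₁(1−p̂₁)/n₁ + p̂₂(1−p̂₂)/n₂) = √(0.000408831 + 0.000251124) = 0.025690.
The 98% critical value is z* = 2.326. Margin of error = 0.05975.
So the interval runs from 0.2002 to 0.3197.

(0.2002, 0.3197)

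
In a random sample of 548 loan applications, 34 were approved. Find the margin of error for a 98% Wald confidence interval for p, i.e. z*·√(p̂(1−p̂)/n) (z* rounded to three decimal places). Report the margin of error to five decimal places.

With x = 34 successes in n = 548, p̂ = 0.06204.
Standard error of p̂: √(0.058194/548) = √0.000106194 = 0.010305.
The 98% critical value is z* = 2.326.
Margin of error = z*·SE = 2.326 × 0.010305 = 0.02397.

ME = 0.02397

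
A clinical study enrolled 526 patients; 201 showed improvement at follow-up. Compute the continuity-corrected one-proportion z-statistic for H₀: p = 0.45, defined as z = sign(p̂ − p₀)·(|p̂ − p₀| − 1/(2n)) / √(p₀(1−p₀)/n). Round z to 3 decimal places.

z = -3.085

With x = 201 successes in n = 526, p̂ = 0.38213. p̂ − p₀ = -0.067871.
1/(2n) = 0.000951.
Corrected numerator: |-0.067871| − 0.000951 = 0.066920.
SE₀ = √(0.45·0.55/526) = 0.021692.
z = −0.066920/0.021692 = -3.085.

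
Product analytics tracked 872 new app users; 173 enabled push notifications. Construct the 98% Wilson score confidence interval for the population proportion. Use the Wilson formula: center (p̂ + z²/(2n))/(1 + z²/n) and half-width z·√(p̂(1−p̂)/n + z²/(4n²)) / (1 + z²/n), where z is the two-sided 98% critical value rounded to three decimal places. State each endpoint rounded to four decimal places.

(0.1689, 0.2316)

Here p̂ = 173/872 = 0.19839 and z = 2.326 (z² = 5.410276).
1 + z²/n = 1.006204.
Center = (0.19839 + 0.003102)/1.006204 = 0.20025.
Radicand: p̂(1−p̂)/n + z²/(4n²) = 0.000182379 + 0.000001779 = 0.000184158.
Half-width = z·√(radicand)/denom = 2.326·0.013570/1.006204 = 0.03137.
CI: 0.20025 ± 0.03137 = (0.1689, 0.2316).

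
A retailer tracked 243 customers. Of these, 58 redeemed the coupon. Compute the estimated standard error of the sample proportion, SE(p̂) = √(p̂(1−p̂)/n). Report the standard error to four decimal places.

The sample proportion is 58/243 = 0.23868.
p̂(1−p̂) = 0.181712.
SE = √(0.181712/243) = 0.0273.

SE = 0.0273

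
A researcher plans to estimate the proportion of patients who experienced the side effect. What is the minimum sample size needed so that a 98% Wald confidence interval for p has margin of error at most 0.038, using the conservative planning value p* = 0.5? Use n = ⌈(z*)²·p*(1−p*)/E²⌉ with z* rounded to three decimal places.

z* = 2.326 at the 98% level.
p*(1−p*) = 0.2500.
Required n before rounding: 5.410276 × 0.2500 / 0.038² = 936.682.
⌈936.682⌉ = 937.

n = 937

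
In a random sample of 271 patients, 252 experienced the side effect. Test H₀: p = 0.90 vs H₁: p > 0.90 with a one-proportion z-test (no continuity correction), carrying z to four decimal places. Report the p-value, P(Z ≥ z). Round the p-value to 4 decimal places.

p̂ = 252/271 = 0.92989.
Null standard error: √(0.90·0.10/271) = √0.000332103 = 0.018224.
Test statistic (full precision, shown to 4 dp): z = (252/271 − 0.90)/SE₀ ≈ 1.6401.
From the standard normal, P(Z ≥ z) = 0.0505.

p-value = 0.0505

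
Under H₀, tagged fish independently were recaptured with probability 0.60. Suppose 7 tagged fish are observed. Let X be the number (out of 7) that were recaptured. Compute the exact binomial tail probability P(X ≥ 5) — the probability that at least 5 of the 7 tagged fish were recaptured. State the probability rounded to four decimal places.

X ~ Binomial(n=7, p=0.60).
P(X ≥ 5) = C(7,5)·0.60^5·0.40^2 + C(7,6)·0.60^6·0.40^1 + C(7,7)·0.60^7·0.40^0.
= 0.261274 + 0.130637 + 0.027994 = 0.4199.

P = 0.4199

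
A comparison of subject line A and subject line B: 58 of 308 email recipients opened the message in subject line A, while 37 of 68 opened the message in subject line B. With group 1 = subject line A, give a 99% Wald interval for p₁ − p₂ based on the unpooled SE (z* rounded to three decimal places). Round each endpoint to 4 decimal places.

(-0.5216, -0.1900)

p̂₁ = 0.18831, p̂₂ = 0.54412, so the observed difference is -0.35581.
Unpooled SE = √(p̂₁(1−p̂₁)/n₁ + p̂₂(1−p̂₂)/n₂) = √(0.000496268 + 0.003647848) = 0.064375.
For 99% confidence, z* = 2.576. Margin of error = 0.16583.
CI: -0.35581 ± 0.16583 = (-0.5216, -0.1900).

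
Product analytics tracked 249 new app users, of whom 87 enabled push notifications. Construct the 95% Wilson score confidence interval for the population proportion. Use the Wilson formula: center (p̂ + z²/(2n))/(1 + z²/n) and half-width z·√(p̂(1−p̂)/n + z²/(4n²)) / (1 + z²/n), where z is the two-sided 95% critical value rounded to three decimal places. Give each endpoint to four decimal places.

(0.2929, 0.4105)

p̂ = 87/249 = 0.34940; z = 1.960, so z² = 3.841600.
1 + z²/n = 1.015428.
Adjusted center: (0.34940 + z²/(2n))/1.015428 = 0.35169.
Radicand: p̂(1−p̂)/n + z²/(4n²) = 0.000912927 + 0.000015490 = 0.000928417.
Half-width = z·√(radicand)/denom = 1.960·0.030470/1.015428 = 0.05881.
So the interval runs from 0.2929 to 0.4105.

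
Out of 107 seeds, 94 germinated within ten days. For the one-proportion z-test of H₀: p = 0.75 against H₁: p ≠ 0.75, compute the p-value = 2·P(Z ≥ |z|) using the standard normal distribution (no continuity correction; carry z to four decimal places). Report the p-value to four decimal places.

p-value = 0.0021

p̂ = 94/107 = 0.87850.
Null standard error: √(0.75·0.25/107) = √0.001752336 = 0.041861.
Test statistic (full precision, shown to 4 dp): z = (94/107 − 0.75)/SE₀ ≈ 3.0698.
From the standard normal, 2·P(Z ≥ |z|) = 0.0021.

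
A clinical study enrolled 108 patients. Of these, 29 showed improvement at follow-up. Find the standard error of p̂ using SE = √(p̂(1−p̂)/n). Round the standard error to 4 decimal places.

SE = 0.0426

Sample proportion p̂ = 29/108 = 0.26852.
p̂(1−p̂) = 0.26852·0.73148 = 0.196417.
SE = √(0.196417/108) = √0.001818676 = 0.0426.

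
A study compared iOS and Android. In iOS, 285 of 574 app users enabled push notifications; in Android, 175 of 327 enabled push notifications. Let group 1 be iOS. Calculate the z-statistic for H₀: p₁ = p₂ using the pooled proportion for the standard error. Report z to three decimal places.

Sample proportions: p̂₁ = 285/574 = 0.49652 and p̂₂ = 175/327 = 0.53517.
Pooling: p̂ = 460/901 = 0.51054.
Pooled SE = √[0.2498888·0.00480026] ≈ 0.034634.
z = (p̂₁ − p̂₂)/SE = (0.49652 − 0.53517)/0.034634 = -0.03865/0.034634 = -1.116.

z = -1.116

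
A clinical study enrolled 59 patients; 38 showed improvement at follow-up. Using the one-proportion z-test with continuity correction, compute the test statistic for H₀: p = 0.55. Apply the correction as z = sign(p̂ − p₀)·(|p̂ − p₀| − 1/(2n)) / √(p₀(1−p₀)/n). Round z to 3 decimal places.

z = 1.322

The sample proportion is 38/59 = 0.64407. p̂ − p₀ = 0.094068.
Continuity correction 1/(2n) = 1/118 = 0.008475.
Corrected numerator: |0.094068| − 0.008475 = 0.085593.
Under H₀, SE = √(p₀(1−p₀)/n) = √(0.55·0.45/59) = √0.004194915 = 0.064768.
z = (+)0.085593/0.064768 = 1.322.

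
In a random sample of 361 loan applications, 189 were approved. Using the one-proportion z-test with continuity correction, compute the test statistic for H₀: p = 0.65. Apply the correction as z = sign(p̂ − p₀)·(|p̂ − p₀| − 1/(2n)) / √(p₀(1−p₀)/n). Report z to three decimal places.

z = -4.982

p̂ = 189/361 = 0.52355. p̂ − p₀ = -0.126454.
1/(2n) = 0.001385.
Corrected numerator: |-0.126454| − 0.001385 = 0.125069.
Under H₀, SE = √(p₀(1−p₀)/n) = √(0.65·0.35/361) = √0.000630194 = 0.025104.
z = −0.125069/0.025104 = -4.982.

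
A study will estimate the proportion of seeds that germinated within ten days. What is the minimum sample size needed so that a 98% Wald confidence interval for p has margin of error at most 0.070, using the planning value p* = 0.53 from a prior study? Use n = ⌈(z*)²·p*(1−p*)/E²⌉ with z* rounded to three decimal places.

n = 276

z* = 2.326 at the 98% level.
p*(1−p*) = 0.53·0.47 = 0.2491.
Required n before rounding: 5.410276 × 0.2491 / 0.070² = 275.041.
⌈275.041⌉ = 276.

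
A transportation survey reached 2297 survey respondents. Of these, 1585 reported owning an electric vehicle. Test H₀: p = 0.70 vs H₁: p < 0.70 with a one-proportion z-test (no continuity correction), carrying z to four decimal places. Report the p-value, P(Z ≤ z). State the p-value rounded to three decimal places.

p-value = 0.149

With x = 1585 successes in n = 2297, p̂ = 0.69003.
Null standard error: √(0.70·0.30/2297) = √0.000091424 = 0.009562.
Test statistic (full precision, shown to 4 dp): z = (1585/2297 − 0.70)/SE₀ ≈ -1.0427.
p-value = P(Z ≤ z) with z = -1.0427 → 0.149.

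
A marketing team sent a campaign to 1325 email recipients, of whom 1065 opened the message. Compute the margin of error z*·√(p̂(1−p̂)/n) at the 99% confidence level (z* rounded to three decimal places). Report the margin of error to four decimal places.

Sample proportion p̂ = 1065/1325 = 0.80377.
SE = √(p̂(1−p̂)/n) = √(0.157722/1325) = 0.010910.
The 99% critical value is z* = 2.576.
Margin of error = z*·SE = 2.576 × 0.010910 = 0.0281.

ME = 0.0281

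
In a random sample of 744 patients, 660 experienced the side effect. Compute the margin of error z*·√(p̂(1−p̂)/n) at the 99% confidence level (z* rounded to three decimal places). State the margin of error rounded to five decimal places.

The sample proportion is 660/744 = 0.88710.
Standard error of p̂: √(0.100156/744) = √0.000134618 = 0.011603.
For 99% confidence, z* = 2.576.
ME = 2.576·0.011603 = 0.02989.

ME = 0.02989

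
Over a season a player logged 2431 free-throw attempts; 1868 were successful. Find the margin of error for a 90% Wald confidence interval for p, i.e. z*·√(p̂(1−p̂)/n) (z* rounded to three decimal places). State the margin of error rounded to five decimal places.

ME = 0.01407

p̂ = 1868/2431 = 0.76841.
Standard error of p̂: √(0.177957/2431) = √0.000073203 = 0.008556.
For 90% confidence, z* = 1.645.
So ME = 0.01407.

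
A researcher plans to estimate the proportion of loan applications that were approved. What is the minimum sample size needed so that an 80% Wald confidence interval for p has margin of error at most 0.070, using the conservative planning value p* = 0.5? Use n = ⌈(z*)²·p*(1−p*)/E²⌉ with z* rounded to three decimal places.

n = 84

The 80% critical value is z* = 1.282.
p*(1−p*) = 0.50·0.50 = 0.2500.
Required n before rounding: 1.643524 × 0.2500 / 0.070² = 83.853.
Rounding up, n = 84.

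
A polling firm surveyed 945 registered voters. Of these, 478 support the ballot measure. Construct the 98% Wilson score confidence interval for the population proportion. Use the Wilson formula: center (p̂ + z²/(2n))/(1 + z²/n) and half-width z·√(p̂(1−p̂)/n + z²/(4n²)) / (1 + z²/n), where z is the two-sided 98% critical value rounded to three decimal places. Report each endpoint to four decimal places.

(0.4681, 0.5435)

p̂ = 478/945 = 0.50582; z = 2.326, so z² = 5.410276.
Denominator 1 + z²/n = 1 + 5.410276/945 = 1.005725.
Center = (0.50582 + 0.002863)/1.005725 = 0.50579.
Radicand: p̂(1−p̂)/n + z²/(4n²) = 0.000264514 + 0.000001515 = 0.000266029.
Half-width = 2.326·√0.000266029/1.005725 = 0.03772.
Interval: 0.50579 ± 0.03772 → (0.4681, 0.5435).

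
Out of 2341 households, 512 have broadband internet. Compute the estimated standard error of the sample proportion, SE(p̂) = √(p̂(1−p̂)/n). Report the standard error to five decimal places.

The sample proportion is 512/2341 = 0.21871.
p̂(1−p̂) = 0.21871·0.78129 = 0.170876.
SE = √(0.170876/2341) = √0.000072993 = 0.00854.

SE = 0.00854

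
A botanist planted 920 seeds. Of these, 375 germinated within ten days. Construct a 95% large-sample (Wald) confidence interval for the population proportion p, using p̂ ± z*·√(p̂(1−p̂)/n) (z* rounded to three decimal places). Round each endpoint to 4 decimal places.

p̂ = 375/920 = 0.40761.
Standard error of p̂: √(0.241464/920) = √0.000262461 = 0.016201.
z* = 1.960 at the 95% level.
Margin of error: 1.960 × 0.016201 = 0.03175.
So the interval runs from 0.3759 to 0.4394.

(0.3759, 0.4394)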